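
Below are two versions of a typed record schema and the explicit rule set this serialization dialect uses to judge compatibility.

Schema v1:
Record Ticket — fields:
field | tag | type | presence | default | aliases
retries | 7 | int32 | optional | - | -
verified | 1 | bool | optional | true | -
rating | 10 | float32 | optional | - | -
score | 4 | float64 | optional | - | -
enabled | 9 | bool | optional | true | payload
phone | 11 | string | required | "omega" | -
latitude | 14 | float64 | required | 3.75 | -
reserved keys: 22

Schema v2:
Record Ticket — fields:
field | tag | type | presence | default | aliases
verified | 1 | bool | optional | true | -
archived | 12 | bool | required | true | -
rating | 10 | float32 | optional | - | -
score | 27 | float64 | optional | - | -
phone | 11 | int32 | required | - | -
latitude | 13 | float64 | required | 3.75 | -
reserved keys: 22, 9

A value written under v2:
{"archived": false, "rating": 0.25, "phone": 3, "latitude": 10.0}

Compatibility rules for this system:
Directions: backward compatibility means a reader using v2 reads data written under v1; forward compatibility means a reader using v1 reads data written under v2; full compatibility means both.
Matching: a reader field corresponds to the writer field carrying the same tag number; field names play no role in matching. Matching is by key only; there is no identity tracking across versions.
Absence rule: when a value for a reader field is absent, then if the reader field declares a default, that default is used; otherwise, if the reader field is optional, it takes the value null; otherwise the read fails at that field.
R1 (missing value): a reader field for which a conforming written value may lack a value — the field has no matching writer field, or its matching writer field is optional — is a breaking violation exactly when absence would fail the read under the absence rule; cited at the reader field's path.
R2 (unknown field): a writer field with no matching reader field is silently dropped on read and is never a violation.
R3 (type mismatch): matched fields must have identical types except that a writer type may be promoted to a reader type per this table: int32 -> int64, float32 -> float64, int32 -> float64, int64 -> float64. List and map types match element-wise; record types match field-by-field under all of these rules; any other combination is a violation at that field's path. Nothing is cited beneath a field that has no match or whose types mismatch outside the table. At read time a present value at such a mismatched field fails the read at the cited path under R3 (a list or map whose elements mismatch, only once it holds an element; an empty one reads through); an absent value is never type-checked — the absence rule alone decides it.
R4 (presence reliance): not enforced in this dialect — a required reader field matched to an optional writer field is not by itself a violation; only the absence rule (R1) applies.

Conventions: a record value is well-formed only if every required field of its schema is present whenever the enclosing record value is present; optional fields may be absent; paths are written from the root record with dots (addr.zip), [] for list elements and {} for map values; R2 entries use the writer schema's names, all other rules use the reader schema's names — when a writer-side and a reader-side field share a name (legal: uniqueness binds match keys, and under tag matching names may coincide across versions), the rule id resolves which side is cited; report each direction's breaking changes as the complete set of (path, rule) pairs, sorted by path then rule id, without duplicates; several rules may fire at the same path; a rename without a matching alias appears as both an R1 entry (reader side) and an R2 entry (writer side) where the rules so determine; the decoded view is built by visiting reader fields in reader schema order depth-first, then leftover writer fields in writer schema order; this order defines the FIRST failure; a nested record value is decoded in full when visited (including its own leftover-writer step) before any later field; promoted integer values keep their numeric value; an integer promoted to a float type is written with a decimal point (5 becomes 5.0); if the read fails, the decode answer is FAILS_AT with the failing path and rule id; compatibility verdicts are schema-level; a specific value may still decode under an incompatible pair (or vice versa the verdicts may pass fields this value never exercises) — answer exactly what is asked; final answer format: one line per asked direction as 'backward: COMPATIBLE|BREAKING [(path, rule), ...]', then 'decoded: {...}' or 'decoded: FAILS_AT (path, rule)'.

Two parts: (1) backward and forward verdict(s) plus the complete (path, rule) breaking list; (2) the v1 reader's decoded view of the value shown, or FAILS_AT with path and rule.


backward: BREAKING [(phone, R3)]; forward: BREAKING [(phone, R3)]; decoded: FAILS_AT (phone, R3)

in Ticket below, arrows point writer -> reader
checking backward for Ticket: reader v2 against writer v1:
  verified: paired with writer verified (bool -> bool; writer optional)
  archived: no writer match
  rating: paired with writer rating (float32 -> float32; writer optional)
  score: no writer match
  phone: paired with writer phone (string -> int32; writer required)
  latitude: no writer match
  leftover writer field: retries
  leftover writer field: score
  leftover writer field: enabled
  leftover writer field: latitude
  violation R3 at phone
  backward on Ticket therefore BREAKING (1)
checking forward for Ticket: reader v1 against writer v2:
  retries: no writer match
  verified: paired with writer verified (bool -> bool; writer optional)
  rating: paired with writer rating (float32 -> float32; writer optional)
  score: no writer match
  enabled: no writer match
  phone: paired with writer phone (int32 -> string; writer required)
  latitude: no writer match
  leftover writer field: archived
  leftover writer field: score
  leftover writer field: latitude
  violation R3 at phone
  forward on Ticket therefore BREAKING (1)
decoding the Ticket value with the v1 reader:
  retries := null (not supplied -> null)
  verified := true (no value, default fills)
  rating := 0.25
  score := null (not supplied -> null)
  enabled := true (no value, default fills)
  read fails at phone under R3
  => FAILS_AT (phone, R3)


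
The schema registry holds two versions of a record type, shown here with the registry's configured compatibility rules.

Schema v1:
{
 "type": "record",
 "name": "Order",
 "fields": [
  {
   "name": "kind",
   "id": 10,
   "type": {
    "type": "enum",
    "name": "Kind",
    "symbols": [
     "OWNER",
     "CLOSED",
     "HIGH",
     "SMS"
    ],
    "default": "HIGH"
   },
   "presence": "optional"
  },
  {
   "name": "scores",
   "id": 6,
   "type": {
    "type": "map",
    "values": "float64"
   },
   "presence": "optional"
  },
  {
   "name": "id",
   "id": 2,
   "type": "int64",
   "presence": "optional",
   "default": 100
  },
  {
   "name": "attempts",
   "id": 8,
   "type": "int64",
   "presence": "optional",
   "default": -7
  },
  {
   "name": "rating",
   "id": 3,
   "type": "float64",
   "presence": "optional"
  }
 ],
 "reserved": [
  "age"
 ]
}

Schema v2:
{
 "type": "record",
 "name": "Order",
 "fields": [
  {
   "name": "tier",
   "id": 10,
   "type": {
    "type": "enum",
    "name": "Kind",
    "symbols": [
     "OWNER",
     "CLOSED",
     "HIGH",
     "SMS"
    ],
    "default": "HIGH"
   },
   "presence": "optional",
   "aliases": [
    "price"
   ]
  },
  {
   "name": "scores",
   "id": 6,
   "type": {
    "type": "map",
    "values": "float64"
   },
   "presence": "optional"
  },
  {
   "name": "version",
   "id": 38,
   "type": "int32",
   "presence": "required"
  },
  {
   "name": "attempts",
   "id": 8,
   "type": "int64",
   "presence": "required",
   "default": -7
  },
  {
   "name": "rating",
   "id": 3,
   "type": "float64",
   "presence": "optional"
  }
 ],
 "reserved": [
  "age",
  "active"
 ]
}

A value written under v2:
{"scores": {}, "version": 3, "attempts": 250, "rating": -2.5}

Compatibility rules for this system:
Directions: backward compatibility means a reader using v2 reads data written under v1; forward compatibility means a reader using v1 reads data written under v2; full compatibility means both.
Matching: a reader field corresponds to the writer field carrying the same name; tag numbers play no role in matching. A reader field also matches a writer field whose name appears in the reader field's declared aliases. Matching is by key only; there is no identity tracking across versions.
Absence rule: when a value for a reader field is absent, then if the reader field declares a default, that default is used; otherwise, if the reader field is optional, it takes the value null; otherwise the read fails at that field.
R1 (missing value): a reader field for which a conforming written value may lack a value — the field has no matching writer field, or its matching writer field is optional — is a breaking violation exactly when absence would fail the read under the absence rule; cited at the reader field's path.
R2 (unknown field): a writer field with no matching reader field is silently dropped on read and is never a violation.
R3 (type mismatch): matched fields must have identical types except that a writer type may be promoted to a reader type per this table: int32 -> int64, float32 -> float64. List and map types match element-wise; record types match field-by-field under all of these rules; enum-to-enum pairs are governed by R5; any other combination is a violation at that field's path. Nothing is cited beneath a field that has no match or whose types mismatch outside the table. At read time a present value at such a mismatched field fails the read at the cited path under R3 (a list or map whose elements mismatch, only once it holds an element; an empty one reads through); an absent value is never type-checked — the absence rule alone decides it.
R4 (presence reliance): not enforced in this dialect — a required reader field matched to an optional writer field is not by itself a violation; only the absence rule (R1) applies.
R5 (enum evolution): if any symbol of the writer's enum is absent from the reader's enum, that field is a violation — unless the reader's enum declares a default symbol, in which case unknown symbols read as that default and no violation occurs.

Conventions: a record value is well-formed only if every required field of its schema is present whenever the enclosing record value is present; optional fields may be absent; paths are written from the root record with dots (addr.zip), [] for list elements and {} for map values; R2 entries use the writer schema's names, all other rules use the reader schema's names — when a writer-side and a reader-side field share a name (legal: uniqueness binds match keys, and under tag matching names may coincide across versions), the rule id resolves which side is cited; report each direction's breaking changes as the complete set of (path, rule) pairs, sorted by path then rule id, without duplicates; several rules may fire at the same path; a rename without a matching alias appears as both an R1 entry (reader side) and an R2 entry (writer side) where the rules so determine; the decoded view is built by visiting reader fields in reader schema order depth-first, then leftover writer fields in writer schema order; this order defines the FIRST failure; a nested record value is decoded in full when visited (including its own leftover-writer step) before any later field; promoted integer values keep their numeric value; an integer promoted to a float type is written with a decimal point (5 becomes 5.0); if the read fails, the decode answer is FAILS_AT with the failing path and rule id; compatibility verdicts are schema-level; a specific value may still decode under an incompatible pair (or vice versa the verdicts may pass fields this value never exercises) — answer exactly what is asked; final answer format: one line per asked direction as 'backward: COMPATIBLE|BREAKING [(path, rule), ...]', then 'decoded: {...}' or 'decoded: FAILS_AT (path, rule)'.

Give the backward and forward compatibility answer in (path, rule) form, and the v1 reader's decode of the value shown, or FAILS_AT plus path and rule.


the writer's type comes first in each Order pair
backward analysis of Order with v2 as reader and v1 as writer:
  tier: no writer match
  map<string, float64> -> map<string, float64>, writer optional: scores aligns to scores
  version: no writer match
  int64 -> int64, writer optional: attempts aligns to attempts
  float64 -> float64, writer optional: rating aligns to rating
  leftover writer field: kind
  leftover writer field: id
  violation R1 at version
  => backward: BREAKING (1)
forward analysis of Order with v1 as reader and v2 as writer:
  kind: no writer match
  map<string, float64> -> map<string, float64>, writer optional: scores aligns to scores
  id: no writer match
  int64 -> int64, writer required: attempts aligns to attempts
  float64 -> float64, writer optional: rating aligns to rating
  leftover writer field: tier
  leftover writer field: version
  => forward verdict for Order: COMPATIBLE, no violations
decode walk for Order under reader schema v1:
  kind := null (not supplied -> null)
  scores := {}
  id := 100 (no value, default fills)
  attempts := 250
  rating := -2.5
  writer version: unmatched, discarded
  => decoded: {"kind": null, "scores": {}, "id": 100, "attempts": 250, "rating": -2.5}

backward: BREAKING [(version, R1)]; forward: COMPATIBLE []; decoded: {"kind": null, "scores": {}, "id": 100, "attempts": 250, "rating": -2.5}


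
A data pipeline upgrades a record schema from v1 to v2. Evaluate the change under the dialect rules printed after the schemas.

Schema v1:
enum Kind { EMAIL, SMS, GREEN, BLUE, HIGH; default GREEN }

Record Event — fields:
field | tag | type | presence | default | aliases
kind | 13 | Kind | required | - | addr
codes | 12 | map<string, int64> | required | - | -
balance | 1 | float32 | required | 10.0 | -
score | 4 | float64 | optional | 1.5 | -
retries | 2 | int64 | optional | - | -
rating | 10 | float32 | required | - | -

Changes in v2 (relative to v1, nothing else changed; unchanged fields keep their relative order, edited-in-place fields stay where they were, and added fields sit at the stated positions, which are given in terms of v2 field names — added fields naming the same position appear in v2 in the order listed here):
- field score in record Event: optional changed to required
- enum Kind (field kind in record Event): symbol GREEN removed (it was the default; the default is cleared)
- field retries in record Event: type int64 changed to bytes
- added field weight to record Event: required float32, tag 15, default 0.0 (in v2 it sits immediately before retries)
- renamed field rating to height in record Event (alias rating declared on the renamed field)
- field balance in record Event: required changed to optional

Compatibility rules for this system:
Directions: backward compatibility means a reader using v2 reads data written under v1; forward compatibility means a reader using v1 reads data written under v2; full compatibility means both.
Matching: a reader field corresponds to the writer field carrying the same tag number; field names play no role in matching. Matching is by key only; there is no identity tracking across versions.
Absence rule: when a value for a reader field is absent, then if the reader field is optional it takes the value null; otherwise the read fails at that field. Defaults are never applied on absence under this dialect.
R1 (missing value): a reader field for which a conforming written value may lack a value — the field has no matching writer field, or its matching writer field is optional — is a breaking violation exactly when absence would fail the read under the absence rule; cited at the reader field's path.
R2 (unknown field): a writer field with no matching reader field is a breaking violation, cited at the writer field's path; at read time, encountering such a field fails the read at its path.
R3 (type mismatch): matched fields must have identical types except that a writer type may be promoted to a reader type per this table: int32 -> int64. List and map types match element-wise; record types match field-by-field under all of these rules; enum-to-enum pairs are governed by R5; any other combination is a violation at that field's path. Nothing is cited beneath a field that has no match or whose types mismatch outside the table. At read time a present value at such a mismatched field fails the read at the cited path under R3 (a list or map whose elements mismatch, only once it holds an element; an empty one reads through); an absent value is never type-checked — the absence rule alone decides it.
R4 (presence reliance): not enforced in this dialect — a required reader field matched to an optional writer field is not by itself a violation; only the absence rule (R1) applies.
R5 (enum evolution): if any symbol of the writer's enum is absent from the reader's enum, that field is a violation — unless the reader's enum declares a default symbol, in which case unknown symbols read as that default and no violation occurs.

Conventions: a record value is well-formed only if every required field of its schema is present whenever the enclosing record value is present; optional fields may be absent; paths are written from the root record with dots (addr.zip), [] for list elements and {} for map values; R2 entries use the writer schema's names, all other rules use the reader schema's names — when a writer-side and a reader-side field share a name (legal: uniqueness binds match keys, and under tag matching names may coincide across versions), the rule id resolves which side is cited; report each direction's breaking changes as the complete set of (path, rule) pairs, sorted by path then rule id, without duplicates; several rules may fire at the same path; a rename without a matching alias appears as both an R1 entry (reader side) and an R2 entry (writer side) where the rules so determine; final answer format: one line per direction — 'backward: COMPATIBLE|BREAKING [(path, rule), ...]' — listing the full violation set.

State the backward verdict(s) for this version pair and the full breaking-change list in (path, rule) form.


in Event below, arrows point writer -> reader
backward analysis of Event with v2 as reader and v1 as writer:
  kind: Kind -> Kind, writer required; from kind
  codes: map<string, int64> -> map<string, int64>, writer required; from codes
  balance: float32 -> float32, writer required; from balance
  score: float64 -> float64, writer optional; from score
  no writer field matches reader weight
  retries: int64 -> bytes, writer optional; from retries
  height: float32 -> float32, writer required; from rating
  breaking: (kind, R5)
  breaking: (retries, R3)
  breaking: (score, R1)
  breaking: (weight, R1)
  => 4 violation(s): backward is BREAKING for Event
the rest of the Event diff is inert for this question:
  renamed field rating to height in record Event (alias rating declared on the renamed field) -> inert for the asked Event verdict: nothing fires
  field balance in record Event: required changed to optional -> fires only in the forward direction of Event, which is not asked here

backward: BREAKING [(kind, R5), (retries, R3), (score, R1), (weight, R1)]


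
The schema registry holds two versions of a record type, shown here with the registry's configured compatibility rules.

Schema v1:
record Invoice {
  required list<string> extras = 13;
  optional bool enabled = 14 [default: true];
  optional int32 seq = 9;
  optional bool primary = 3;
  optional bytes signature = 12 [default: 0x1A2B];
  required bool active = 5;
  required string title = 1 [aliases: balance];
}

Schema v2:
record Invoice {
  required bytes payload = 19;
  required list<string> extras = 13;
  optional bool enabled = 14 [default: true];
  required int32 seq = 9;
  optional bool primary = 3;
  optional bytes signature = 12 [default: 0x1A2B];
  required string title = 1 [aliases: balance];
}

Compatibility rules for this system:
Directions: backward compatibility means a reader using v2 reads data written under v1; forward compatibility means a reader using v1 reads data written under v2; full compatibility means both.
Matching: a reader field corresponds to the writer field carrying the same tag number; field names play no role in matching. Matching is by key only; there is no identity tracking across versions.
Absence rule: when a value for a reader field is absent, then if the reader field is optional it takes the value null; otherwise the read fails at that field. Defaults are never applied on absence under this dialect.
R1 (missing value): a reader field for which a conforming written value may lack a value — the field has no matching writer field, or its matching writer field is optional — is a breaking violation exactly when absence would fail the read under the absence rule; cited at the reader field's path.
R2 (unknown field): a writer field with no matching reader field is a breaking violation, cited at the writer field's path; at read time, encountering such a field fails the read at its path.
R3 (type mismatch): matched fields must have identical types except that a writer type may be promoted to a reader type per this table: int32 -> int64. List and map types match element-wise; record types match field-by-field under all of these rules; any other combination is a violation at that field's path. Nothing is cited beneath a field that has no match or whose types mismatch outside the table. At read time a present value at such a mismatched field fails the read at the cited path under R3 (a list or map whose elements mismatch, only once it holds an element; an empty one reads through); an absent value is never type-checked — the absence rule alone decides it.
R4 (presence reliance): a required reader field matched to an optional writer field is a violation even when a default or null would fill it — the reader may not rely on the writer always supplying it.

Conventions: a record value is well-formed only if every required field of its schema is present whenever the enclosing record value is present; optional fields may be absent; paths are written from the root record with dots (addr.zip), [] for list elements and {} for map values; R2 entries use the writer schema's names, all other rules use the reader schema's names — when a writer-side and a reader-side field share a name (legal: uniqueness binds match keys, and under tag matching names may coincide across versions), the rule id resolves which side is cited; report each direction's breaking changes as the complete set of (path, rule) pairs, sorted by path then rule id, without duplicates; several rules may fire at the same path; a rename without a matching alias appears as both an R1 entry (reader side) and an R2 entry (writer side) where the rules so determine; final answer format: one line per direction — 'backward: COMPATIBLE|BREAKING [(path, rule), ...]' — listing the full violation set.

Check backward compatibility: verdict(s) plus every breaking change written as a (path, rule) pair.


backward: BREAKING [(active, R2), (payload, R1), (seq, R1), (seq, R4)]

the writer's type comes first in each Invoice pair
backward pass over Invoice, reader schema v2, writer schema v1:
  payload has no writer counterpart
  extras: list<string> -> list<string>, writer required; from extras
  enabled: bool -> bool, writer optional; from enabled
  seq: int32 -> int32, writer optional; from seq
  primary: bool -> bool, writer optional; from primary
  signature: bytes -> bytes, writer optional; from signature
  title: string -> string, writer required; from title
  leftover writer field: active
  rule R2 violated at active
  rule R1 violated at payload
  rule R1 violated at seq
  rule R4 violated at seq
  backward on Invoice therefore BREAKING (4)


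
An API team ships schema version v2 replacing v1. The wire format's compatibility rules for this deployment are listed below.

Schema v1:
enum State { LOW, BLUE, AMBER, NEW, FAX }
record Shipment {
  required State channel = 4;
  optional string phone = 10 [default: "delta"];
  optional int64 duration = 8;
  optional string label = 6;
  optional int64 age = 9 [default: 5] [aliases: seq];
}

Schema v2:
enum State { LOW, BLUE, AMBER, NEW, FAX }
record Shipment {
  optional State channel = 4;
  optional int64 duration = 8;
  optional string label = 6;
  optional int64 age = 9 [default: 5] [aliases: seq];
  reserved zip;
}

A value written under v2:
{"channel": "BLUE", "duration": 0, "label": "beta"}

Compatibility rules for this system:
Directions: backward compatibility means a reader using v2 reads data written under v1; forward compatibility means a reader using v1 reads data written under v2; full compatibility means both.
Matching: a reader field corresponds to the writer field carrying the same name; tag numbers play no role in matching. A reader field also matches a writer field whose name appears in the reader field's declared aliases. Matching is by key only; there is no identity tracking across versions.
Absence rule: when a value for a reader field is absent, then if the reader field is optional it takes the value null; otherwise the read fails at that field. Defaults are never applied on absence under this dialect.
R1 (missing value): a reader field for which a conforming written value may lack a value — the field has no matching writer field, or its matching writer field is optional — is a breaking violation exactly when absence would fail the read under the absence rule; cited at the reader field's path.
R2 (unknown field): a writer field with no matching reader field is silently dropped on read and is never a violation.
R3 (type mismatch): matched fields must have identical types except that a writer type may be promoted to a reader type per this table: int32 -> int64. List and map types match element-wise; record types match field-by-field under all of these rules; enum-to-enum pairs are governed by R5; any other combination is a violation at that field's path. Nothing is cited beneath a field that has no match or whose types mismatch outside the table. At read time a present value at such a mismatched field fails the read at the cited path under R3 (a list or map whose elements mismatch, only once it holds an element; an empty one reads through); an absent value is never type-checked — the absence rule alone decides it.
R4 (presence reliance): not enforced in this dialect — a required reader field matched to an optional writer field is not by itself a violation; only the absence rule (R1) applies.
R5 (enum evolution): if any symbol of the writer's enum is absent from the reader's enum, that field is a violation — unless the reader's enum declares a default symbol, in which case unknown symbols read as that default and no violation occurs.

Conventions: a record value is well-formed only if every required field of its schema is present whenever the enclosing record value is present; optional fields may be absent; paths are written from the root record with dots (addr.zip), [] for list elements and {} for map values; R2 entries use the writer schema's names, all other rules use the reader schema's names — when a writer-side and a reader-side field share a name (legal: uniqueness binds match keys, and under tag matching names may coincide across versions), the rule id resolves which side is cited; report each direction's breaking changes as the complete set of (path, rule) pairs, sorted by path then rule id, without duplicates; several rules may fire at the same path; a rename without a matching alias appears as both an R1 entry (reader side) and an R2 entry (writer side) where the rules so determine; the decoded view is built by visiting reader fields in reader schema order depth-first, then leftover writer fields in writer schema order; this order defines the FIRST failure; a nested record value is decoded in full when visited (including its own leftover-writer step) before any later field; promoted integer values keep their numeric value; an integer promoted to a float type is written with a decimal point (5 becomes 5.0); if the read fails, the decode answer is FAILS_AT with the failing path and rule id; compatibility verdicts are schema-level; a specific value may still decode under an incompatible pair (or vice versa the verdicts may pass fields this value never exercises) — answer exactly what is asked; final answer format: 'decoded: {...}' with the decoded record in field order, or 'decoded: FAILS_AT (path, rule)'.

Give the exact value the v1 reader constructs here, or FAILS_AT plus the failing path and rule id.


decoded: {"channel": "BLUE", "phone": null, "duration": 0, "label": "beta", "age": null}

each type pair in Shipment: writer, then reader
decode walk for Shipment under reader schema v1:
  channel := "BLUE"
  phone := null (not supplied -> null)
  duration := 0
  label := "beta"
  age := null (not supplied -> null)
  => decoded: {"channel": "BLUE", "phone": null, "duration": 0, "label": "beta", "age": null}
diffs on Shipment not affecting the asked answer:
  field channel in record Shipment: required changed to optional -> affects the rule determinations only; this particular Shipment value decodes identically
  removed field phone from record Shipment -> fires no rule on Shipment under this dialect and leaves the result unchanged


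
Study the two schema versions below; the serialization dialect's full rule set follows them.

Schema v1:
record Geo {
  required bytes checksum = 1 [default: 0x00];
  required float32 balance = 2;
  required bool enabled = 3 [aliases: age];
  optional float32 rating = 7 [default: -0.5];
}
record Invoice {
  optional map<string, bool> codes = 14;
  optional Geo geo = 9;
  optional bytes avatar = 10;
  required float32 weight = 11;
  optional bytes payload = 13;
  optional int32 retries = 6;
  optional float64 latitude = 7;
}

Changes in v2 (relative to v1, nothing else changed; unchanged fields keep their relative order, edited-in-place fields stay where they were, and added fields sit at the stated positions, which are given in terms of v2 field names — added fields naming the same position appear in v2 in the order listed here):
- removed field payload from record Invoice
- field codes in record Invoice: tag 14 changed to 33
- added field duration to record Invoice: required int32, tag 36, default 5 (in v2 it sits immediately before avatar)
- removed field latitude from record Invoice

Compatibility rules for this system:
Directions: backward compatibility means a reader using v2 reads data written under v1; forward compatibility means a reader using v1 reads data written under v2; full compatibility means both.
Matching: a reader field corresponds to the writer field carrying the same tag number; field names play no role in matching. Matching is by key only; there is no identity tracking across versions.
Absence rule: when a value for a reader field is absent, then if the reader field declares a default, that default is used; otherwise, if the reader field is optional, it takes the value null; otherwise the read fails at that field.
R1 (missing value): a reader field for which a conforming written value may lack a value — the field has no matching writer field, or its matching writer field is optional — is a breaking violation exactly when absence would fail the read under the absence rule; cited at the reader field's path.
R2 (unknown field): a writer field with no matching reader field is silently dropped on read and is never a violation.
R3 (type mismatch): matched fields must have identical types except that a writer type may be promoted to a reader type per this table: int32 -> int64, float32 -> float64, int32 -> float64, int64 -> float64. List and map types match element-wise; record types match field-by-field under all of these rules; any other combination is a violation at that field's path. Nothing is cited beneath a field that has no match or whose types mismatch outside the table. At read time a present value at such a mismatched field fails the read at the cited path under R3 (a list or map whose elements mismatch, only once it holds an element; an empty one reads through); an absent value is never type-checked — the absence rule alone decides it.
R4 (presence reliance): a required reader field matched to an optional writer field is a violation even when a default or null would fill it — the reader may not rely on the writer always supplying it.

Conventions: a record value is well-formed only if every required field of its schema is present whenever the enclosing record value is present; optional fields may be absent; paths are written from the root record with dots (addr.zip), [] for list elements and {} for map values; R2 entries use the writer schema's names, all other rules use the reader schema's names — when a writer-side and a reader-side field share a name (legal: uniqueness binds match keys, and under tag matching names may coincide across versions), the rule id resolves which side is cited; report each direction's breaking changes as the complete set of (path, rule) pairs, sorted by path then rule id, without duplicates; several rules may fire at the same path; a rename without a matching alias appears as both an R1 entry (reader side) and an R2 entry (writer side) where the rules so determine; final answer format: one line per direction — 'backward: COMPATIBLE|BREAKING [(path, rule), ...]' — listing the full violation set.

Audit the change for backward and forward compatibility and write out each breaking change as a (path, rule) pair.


backward: COMPATIBLE []; forward: COMPATIBLE []

each type pair in Invoice: writer, then reader
backward on Invoice — v2 reading data written by v1:
  no writer field matches reader codes
  writer optional, Geo -> Geo: reader geo maps from writer geo
  no writer field matches reader duration
  writer optional, bytes -> bytes: reader avatar maps from writer avatar
  writer required, float32 -> float32: reader weight maps from writer weight
  writer optional, int32 -> int32: reader retries maps from writer retries
  codes (writer side), unknown to reader
  payload (writer side), unknown to reader
  latitude (writer side), unknown to reader
  writer required, bytes -> bytes: reader geo.checksum maps from writer geo.checksum
  writer required, float32 -> float32: reader geo.balance maps from writer geo.balance
  writer required, bool -> bool: reader geo.enabled maps from writer geo.enabled
  writer optional, float32 -> float32: reader geo.rating maps from writer geo.rating
  => backward: COMPATIBLE
forward on Invoice — v1 reading data written by v2:
  no writer field matches reader codes
  writer optional, Geo -> Geo: reader geo maps from writer geo
  writer optional, bytes -> bytes: reader avatar maps from writer avatar
  writer required, float32 -> float32: reader weight maps from writer weight
  no writer field matches reader payload
  writer optional, int32 -> int32: reader retries maps from writer retries
  no writer field matches reader latitude
  codes (writer side), unknown to reader
  duration (writer side), unknown to reader
  writer required, bytes -> bytes: reader geo.checksum maps from writer geo.checksum
  writer required, float32 -> float32: reader geo.balance maps from writer geo.balance
  writer required, bool -> bool: reader geo.enabled maps from writer geo.enabled
  writer optional, float32 -> float32: reader geo.rating maps from writer geo.rating
  => forward: COMPATIBLE


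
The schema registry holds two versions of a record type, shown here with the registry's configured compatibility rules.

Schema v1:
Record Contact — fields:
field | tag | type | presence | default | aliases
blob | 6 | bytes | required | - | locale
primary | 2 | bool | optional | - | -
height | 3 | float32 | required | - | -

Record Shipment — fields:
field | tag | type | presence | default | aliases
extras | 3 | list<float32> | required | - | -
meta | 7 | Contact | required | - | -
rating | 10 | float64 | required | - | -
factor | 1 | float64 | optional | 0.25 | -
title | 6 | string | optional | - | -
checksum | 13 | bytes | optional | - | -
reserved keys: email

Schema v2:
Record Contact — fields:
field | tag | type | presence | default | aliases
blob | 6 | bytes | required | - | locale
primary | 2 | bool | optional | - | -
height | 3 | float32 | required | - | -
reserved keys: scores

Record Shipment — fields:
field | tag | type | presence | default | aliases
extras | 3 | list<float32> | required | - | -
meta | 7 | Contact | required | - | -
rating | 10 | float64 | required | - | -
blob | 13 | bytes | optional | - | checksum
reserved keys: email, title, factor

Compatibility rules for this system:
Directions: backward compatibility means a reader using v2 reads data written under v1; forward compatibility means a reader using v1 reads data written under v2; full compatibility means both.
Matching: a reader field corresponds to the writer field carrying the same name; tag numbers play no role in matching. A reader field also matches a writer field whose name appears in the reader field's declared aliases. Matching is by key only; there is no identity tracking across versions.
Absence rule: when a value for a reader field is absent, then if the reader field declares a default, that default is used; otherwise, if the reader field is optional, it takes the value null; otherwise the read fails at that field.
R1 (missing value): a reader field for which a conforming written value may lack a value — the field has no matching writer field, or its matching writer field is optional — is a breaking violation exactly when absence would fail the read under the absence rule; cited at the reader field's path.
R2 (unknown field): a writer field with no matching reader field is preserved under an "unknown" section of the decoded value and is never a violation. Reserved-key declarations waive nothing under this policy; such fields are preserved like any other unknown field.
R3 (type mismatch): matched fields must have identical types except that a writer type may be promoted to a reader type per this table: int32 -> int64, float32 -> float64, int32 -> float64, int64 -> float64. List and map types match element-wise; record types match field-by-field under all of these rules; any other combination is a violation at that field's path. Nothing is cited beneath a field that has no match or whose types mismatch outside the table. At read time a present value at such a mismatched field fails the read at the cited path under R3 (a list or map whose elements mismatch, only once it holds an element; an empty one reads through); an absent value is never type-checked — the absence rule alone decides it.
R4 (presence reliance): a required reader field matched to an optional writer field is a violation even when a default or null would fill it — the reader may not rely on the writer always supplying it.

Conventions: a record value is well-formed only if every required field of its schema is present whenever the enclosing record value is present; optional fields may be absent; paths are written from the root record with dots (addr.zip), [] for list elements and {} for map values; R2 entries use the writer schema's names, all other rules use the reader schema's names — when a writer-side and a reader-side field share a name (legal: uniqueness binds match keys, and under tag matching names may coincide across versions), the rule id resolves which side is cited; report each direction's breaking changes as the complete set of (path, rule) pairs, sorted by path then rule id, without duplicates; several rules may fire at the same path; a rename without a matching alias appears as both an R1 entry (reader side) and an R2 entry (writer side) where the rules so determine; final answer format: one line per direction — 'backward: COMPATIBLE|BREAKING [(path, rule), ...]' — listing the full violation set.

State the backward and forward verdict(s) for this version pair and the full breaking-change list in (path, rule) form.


each type pair in Shipment: writer, then reader
backward pass over Shipment, reader schema v2, writer schema v1:
  extras <- extras (list<float32> -> list<float32>, writer required)
  meta <- meta (Contact -> Contact, writer required)
  rating <- rating (float64 -> float64, writer required)
  blob <- checksum (bytes -> bytes, writer optional)
  writer factor: unknown to reader
  writer title: unknown to reader
  meta.blob <- meta.blob (bytes -> bytes, writer required)
  meta.primary <- meta.primary (bool -> bool, writer optional)
  meta.height <- meta.height (float32 -> float32, writer required)
  => no violations; backward on Shipment: COMPATIBLE
forward pass over Shipment, reader schema v1, writer schema v2:
  extras <- extras (list<float32> -> list<float32>, writer required)
  meta <- meta (Contact -> Contact, writer required)
  rating <- rating (float64 -> float64, writer required)
  factor: no writer-side match
  title: no writer-side match
  checksum: no writer-side match
  writer blob: unknown to reader
  meta.blob <- meta.blob (bytes -> bytes, writer required)
  meta.primary <- meta.primary (bool -> bool, writer optional)
  meta.height <- meta.height (float32 -> float32, writer required)
  => no violations; forward on Shipment: COMPATIBLE

backward: COMPATIBLE []; forward: COMPATIBLE []
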